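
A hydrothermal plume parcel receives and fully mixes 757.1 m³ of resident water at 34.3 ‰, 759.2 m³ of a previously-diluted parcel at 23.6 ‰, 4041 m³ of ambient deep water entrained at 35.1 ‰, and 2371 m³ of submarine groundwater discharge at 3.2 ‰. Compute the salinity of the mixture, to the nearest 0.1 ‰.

24.4 ‰

Weighted by volume,
salt = 757.1×34.3 + 759.2×23.6 + 4,041×35.1 + 2,371×3.2 = 25,968.53 + 17,917.12 + 141,839.1 + 7,587.2 = 193,311.95
volume = 757.1 + 759.2 + 4,041 + 2,371 = 7,928.3 m³
S = 193,311.95 / 7,928.3 = 24.383 ‰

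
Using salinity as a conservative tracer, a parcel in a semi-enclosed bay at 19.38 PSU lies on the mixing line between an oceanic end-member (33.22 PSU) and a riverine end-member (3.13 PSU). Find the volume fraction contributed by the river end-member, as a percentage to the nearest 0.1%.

Let f be the freshwater fraction. Salt balance per unit volume:
f×3.13 + (1−f)×33.22 = 19.38
f = (33.22 − 19.38) / (33.22 − 3.13) = 13.84/30.09 = 0.46

46.0%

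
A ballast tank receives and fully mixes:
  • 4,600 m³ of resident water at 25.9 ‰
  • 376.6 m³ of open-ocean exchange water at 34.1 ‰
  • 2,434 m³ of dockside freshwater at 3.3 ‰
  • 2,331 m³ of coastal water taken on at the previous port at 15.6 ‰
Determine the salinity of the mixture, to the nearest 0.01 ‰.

Weighted by volume,
salt = 4,600×25.9 + 376.6×34.1 + 2,434×3.3 + 2,331×15.6 = 119,140 + 12,842.06 + 8,032.2 + 36,363.6 = 176,377.86
volume = 4,600 + 376.6 + 2,434 + 2,331 = 9,741.6 m³
S = 176,377.86 / 9,741.6 = 18.1056 ‰

18.11 ‰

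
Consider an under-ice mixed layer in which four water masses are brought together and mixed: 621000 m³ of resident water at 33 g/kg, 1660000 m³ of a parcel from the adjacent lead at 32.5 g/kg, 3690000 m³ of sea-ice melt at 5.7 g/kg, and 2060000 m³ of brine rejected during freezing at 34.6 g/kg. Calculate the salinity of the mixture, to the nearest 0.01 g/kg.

Mass of salt is conserved:
salt = 621,000×33 + 1,660,000×32.5 + 3,690,000×5.7 + 2,060,000×34.6 = 20,493,000 + 53,950,000 + 21,033,000 + 71,276,000 = 166,752,000
volume = 621,000 + 1,660,000 + 3,690,000 + 2,060,000 = 8,031,000 m³
S = 166,752,000 / 8,031,000 = 20.7635 g/kg

20.76 g/kg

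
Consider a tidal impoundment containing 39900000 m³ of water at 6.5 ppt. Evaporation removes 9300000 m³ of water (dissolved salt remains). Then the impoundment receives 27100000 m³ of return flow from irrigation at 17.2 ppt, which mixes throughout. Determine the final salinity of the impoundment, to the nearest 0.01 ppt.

12.57 ppt

After evaporation: salt = 39,900,000×6.5 = 259,350,000; volume = 39,900,000 − 9,300,000 = 30,600,000 m³
After mixing: salt = 259,350,000 + 27,100,000×17.2 = 725,470,000; volume = 30,600,000 + 27,100,000 = 57,700,000 m³
S = 725,470,000 / 57,700,000 = 12.5731 ppt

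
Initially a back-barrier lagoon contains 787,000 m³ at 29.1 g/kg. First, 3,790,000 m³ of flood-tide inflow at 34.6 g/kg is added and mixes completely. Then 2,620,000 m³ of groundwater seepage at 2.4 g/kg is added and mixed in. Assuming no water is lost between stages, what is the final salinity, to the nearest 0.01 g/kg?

Weighted by volume,
Initial salt = 787,000×29.1 = 22,901,700
After stage 1: salt = 22,901,700 + 3,790,000×34.6 = 154,035,700; volume = 4,577,000 m³; S = 33.654 g/kg
After stage 2: salt = 154,035,700 + 2,620,000×2.4 = 160,323,700; volume = 7,197,000 m³
S = 160,323,700 / 7,197,000 = 22.2765 g/kg

22.28 g/kg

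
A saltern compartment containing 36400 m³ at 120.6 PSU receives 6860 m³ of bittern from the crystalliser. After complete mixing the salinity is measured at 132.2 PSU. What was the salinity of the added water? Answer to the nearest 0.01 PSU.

Salt balance: 36,400×120.6 + 6,860×S = 43,260×132.2
4,389,840 + 6,860·S = 5,718,972
S = (5,718,972 − 4,389,840) / 6,860 = 193.751 PSU

193.75 PSU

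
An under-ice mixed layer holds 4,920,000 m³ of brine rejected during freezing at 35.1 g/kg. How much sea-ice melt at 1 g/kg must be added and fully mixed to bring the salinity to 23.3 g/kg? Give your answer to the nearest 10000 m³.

Salt balance: 4,920,000×35.1 + V×1 = (4,920,000+V)×23.3
172,692,000 + 1V = 114,636,000 + 23.3V
58,056,000 = 22.3V
V = 2,603,408.07 m³

2600000 m³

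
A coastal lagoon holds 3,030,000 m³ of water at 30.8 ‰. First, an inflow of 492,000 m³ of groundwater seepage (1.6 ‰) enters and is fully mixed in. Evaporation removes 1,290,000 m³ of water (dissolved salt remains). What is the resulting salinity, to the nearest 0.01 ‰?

42.16 ‰

After mixing: salt = 3,030,000×30.8 + 492,000×1.6 = 94,111,200; volume = 3,522,000 m³
After evaporation: salt unchanged = 94,111,200; volume = 3,522,000 − 1,290,000 = 2,232,000 m³
S = 94,111,200 / 2,232,000 = 42.1645 ‰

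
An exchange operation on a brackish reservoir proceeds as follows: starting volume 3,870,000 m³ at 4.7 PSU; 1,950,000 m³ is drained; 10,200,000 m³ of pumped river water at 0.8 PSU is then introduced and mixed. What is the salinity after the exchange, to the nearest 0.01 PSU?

1.42 PSU

Remaining after removal: 1,920,000 m³ at 4.7 PSU (salt = 9,024,000)
After addition: salt = 9,024,000 + 10,200,000×0.8 = 17,184,000; volume = 12,120,000 m³
S = 17,184,000 / 12,120,000 = 1.4178 PSU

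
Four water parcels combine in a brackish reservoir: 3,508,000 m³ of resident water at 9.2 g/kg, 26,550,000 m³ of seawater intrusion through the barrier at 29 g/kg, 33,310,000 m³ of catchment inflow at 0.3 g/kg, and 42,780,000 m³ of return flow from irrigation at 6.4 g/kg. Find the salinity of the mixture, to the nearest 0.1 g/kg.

Mass of salt is conserved:
salt = 3,508,000×9.2 + 26,550,000×29 + 33,310,000×0.3 + 42,780,000×6.4 = 32,273,600 + 769,950,000 + 9,993,000 + 273,792,000 = 1,086,008,600
volume = 3,508,000 + 26,550,000 + 33,310,000 + 42,780,000 = 106,148,000 m³
S = 1,086,008,600 / 106,148,000 = 10.231 g/kg

10.2 g/kg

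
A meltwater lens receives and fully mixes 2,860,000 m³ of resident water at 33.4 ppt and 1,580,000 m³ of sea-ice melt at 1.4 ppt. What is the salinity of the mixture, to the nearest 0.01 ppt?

22.01 ppt

Conserving salt mass:
salt = 2,860,000×33.4 + 1,580,000×1.4 = 95,524,000 + 2,212,000 = 97,736,000
volume = 2,860,000 + 1,580,000 = 4,440,000 m³
S = 97,736,000 / 4,440,000 = 22.0126 ppt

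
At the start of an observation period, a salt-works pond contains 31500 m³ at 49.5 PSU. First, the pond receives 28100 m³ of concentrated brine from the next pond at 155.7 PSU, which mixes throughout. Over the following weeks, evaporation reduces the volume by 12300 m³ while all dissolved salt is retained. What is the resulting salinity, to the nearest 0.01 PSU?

After mixing: salt = 31,500×49.5 + 28,100×155.7 = 5,934,420; volume = 59,600 m³
After evaporation: salt unchanged = 5,934,420; volume = 59,600 − 12,300 = 47,300 m³
S = 5,934,420 / 47,300 = 125.4634 PSU

125.46 PSU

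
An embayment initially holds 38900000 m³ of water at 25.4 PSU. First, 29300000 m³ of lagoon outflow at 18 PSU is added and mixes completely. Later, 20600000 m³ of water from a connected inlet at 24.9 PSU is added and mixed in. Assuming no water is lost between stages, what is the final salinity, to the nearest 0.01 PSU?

Conserving salt mass:
Initial salt = 38,900,000×25.4 = 988,060,000
After stage 1: salt = 988,060,000 + 29,300,000×18 = 1,515,460,000; volume = 68,200,000 m³; S = 22.221 PSU
After stage 2: salt = 1,515,460,000 + 20,600,000×24.9 = 2,028,400,000; volume = 88,800,000 m³
S = 2,028,400,000 / 88,800,000 = 22.8423 PSU

22.84 PSU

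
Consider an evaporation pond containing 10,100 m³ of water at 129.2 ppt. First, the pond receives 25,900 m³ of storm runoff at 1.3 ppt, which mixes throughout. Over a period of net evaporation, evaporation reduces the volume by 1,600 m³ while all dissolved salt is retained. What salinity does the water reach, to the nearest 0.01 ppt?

38.91 ppt

After mixing: salt = 10,100×129.2 + 25,900×1.3 = 1,338,590; volume = 36,000 m³
After evaporation: salt unchanged = 1,338,590; volume = 36,000 − 1,600 = 34,400 m³
S = 1,338,590 / 34,400 = 38.9125 ppt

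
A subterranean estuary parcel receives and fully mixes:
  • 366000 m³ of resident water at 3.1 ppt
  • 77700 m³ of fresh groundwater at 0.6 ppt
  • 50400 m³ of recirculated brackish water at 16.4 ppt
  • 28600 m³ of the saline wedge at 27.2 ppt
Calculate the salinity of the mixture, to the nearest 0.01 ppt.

5.33 ppt

By conservation of dissolved salt,
salt = 366,000×3.1 + 77,700×0.6 + 50,400×16.4 + 28,600×27.2 = 1,134,600 + 46,620 + 826,560 + 777,920 = 2,785,700
volume = 366,000 + 77,700 + 50,400 + 28,600 = 522,700 m³
S = 2,785,700 / 522,700 = 5.3294 ppt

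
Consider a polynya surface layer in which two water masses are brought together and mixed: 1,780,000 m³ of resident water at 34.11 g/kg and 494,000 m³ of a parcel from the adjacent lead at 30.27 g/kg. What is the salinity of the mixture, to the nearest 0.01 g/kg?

33.28 g/kg

Weighted by volume,
salt = 1,780,000×34.11 + 494,000×30.27 = 60,715,800 + 14,953,380 = 75,669,180
volume = 1,780,000 + 494,000 = 2,274,000 m³
S = 75,669,180 / 2,274,000 = 33.2758 g/kg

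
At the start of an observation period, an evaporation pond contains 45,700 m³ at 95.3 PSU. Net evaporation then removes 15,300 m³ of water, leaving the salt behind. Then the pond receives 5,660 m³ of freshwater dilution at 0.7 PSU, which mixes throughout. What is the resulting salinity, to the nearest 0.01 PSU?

120.89 PSU

After evaporation: salt = 45,700×95.3 = 4,355,210; volume = 45,700 − 15,300 = 30,400 m³
After mixing: salt = 4,355,210 + 5,660×0.7 = 4,359,172; volume = 30,400 + 5,660 = 36,060 m³
S = 4,359,172 / 36,060 = 120.8866 PSU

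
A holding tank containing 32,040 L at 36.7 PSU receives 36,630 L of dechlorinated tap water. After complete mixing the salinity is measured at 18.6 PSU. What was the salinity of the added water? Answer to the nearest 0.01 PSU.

2.77 PSU

Salt balance: 32,040×36.7 + 36,630×S = 68,670×18.6
1,175,868 + 36,630·S = 1,277,262
S = (1,277,262 − 1,175,868) / 36,630 = 2.7681 PSU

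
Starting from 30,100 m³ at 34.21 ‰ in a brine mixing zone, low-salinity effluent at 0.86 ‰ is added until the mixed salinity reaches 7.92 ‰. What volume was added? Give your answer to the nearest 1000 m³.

Salt balance: 30,100×34.21 + V×0.86 = (30,100+V)×7.92
1,029,721 + 0.86V = 238,392 + 7.92V
791,329 = 7.06V
V = 112,086.26 m³

112000 m³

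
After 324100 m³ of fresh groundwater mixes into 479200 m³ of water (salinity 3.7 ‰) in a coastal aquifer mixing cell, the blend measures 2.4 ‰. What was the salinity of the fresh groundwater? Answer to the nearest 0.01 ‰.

Salt balance: 479,200×3.7 + 324,100×S = 803,300×2.4
1,773,040 + 324,100·S = 1,927,920
S = (1,927,920 − 1,773,040) / 324,100 = 0.4779 ‰

0.48 ‰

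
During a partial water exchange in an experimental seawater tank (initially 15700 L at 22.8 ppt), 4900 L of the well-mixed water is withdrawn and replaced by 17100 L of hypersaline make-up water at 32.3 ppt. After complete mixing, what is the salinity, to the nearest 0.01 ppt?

Remaining after removal: 10,800 L at 22.8 ppt (salt = 246,240)
After addition: salt = 246,240 + 17,100×32.3 = 798,570; volume = 27,900 L
S = 798,570 / 27,900 = 28.6226 ppt

28.62 ppt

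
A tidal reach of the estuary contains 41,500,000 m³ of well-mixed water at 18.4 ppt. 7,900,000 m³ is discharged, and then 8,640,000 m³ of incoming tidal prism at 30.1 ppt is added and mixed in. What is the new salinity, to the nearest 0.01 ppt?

20.79 ppt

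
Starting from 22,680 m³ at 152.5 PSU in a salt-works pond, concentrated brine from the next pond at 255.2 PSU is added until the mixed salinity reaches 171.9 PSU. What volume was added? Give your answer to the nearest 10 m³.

5280 m³

Salt balance: 22,680×152.5 + V×255.2 = (22,680+V)×171.9
3,458,700 + 255.2V = 3,898,692 + 171.9V
439,992 = 83.3V
V = 5,282.02 m³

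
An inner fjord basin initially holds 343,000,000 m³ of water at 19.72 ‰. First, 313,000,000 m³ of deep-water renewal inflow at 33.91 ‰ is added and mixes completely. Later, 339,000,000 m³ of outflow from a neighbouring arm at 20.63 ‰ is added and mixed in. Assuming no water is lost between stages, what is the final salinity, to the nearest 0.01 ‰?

Conserving salt mass:
Initial salt = 343,000,000×19.72 = 6,763,960,000
After stage 1: salt = 6,763,960,000 + 313,000,000×33.91 = 17,377,790,000; volume = 656,000,000 m³; S = 26.491 ‰
After stage 2: salt = 17,377,790,000 + 339,000,000×20.63 = 24,371,360,000; volume = 995,000,000 m³
S = 24,371,360,000 / 995,000,000 = 24.4938 ‰

24.49 ‰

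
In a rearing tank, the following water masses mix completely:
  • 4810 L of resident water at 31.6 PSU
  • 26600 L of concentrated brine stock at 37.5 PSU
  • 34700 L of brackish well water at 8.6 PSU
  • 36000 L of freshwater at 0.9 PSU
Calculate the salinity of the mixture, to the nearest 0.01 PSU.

14.50 PSU

By conservation of dissolved salt,
salt = 4,810×31.6 + 26,600×37.5 + 34,700×8.6 + 36,000×0.9 = 151,996 + 997,500 + 298,420 + 32,400 = 1,480,316
volume = 4,810 + 26,600 + 34,700 + 36,000 = 102,110 L
S = 1,480,316 / 102,110 = 14.4973 PSU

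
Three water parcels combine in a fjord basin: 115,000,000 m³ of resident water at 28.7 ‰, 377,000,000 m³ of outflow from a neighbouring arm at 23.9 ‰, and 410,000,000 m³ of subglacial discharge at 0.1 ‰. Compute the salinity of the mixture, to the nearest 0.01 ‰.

13.69 ‰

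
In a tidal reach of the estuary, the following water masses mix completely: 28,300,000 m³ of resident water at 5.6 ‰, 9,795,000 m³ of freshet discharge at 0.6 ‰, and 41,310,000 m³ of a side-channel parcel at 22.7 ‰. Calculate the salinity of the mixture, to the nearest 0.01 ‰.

13.88 ‰

Total salt / total volume:
salt = 28,300,000×5.6 + 9,795,000×0.6 + 41,310,000×22.7 = 158,480,000 + 5,877,000 + 937,737,000 = 1,102,094,000
volume = 28,300,000 + 9,795,000 + 41,310,000 = 79,405,000 m³
S = 1,102,094,000 / 79,405,000 = 13.8794 ‰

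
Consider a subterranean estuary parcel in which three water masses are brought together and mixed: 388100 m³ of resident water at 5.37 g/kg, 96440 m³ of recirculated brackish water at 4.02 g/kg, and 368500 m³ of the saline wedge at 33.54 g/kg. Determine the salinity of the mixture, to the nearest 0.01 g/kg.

Mass of salt is conserved:
salt = 388,100×5.37 + 96,440×4.02 + 368,500×33.54 = 2,084,097 + 387,688.8 + 12,359,490 = 14,831,275.8
volume = 388,100 + 96,440 + 368,500 = 853,040 m³
S = 14,831,275.8 / 853,040 = 17.3864 g/kg

17.39 g/kg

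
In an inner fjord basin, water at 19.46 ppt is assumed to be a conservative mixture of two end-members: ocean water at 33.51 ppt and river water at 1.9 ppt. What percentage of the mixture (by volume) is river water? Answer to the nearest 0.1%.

44.4%

Let f be the freshwater fraction. Salt balance per unit volume:
f×1.9 + (1−f)×33.51 = 19.46
f = (33.51 − 19.46) / (33.51 − 1.9) = 14.05/31.61 = 0.4445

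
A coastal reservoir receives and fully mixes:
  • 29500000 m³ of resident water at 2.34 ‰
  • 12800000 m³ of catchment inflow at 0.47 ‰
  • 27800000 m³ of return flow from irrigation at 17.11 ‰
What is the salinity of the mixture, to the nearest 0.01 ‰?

7.86 ‰

Salt balance:
salt = 29,500,000×2.34 + 12,800,000×0.47 + 27,800,000×17.11 = 69,030,000 + 6,016,000 + 475,658,000 = 550,704,000
volume = 29,500,000 + 12,800,000 + 27,800,000 = 70,100,000 m³
S = 550,704,000 / 70,100,000 = 7.856 ‰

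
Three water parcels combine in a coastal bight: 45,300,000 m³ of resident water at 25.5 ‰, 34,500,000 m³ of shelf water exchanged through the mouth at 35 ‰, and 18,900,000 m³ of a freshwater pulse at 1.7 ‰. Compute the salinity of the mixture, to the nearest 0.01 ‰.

24.26 ‰

Total salt / total volume:
salt = 45,300,000×25.5 + 34,500,000×35 + 18,900,000×1.7 = 1,155,150,000 + 1,207,500,000 + 32,130,000 = 2,394,780,000
volume = 45,300,000 + 34,500,000 + 18,900,000 = 98,700,000 m³
S = 2,394,780,000 / 98,700,000 = 24.2632 ‰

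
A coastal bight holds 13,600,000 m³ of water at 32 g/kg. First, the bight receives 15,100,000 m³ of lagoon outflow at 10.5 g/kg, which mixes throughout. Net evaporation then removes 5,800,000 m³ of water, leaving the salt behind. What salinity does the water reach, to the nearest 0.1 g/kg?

After mixing: salt = 13,600,000×32 + 15,100,000×10.5 = 593,750,000; volume = 28,700,000 m³
After evaporation: salt unchanged = 593,750,000; volume = 28,700,000 − 5,800,000 = 22,900,000 m³
S = 593,750,000 / 22,900,000 = 25.9279 g/kg

25.9 g/kg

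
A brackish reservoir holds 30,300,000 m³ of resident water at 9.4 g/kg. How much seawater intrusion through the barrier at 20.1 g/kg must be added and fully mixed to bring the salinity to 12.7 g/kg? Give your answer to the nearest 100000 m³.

Salt balance: 30,300,000×9.4 + V×20.1 = (30,300,000+V)×12.7
284,820,000 + 20.1V = 384,810,000 + 12.7V
99,990,000 = 7.4V
V = 13,512,162.16 m³

13500000 m³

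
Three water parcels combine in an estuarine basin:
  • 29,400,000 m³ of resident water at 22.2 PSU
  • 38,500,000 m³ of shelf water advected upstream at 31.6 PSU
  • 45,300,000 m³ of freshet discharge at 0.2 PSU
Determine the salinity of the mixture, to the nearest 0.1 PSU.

16.6 PSU

By conservation of dissolved salt,
salt = 29,400,000×22.2 + 38,500,000×31.6 + 45,300,000×0.2 = 652,680,000 + 1,216,600,000 + 9,060,000 = 1,878,340,000
volume = 29,400,000 + 38,500,000 + 45,300,000 = 113,200,000 m³
S = 1,878,340,000 / 113,200,000 = 16.593 PSU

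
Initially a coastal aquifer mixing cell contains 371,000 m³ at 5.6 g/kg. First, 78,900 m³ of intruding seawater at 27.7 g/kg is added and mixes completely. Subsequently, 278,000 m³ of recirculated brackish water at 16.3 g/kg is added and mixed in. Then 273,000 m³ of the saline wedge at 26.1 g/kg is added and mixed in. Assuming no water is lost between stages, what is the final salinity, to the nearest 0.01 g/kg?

15.91 g/kg

By conservation of dissolved salt,
Initial salt = 371,000×5.6 = 2,077,600
After stage 1: salt = 2,077,600 + 78,900×27.7 = 4,263,130; volume = 449,900 m³; S = 9.476 g/kg
After stage 2: salt = 4,263,130 + 278,000×16.3 = 8,794,530; volume = 727,900 m³; S = 12.082 g/kg
After stage 3: salt = 8,794,530 + 273,000×26.1 = 15,919,830; volume = 1,000,900 m³
S = 15,919,830 / 1,000,900 = 15.9055 g/kg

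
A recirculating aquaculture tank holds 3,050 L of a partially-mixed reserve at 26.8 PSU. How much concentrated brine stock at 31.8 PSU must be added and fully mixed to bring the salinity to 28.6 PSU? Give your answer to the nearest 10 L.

Salt balance: 3,050×26.8 + V×31.8 = (3,050+V)×28.6
81,740 + 31.8V = 87,230 + 28.6V
5,490 = 3.2V
V = 1,715.63 L

1720 L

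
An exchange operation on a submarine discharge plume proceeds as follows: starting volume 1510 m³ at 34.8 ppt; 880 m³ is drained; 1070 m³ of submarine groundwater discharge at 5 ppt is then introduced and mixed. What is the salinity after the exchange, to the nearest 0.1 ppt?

16.0 ppt

Remaining after removal: 630 m³ at 34.8 ppt (salt = 21,924)
After addition: salt = 21,924 + 1,070×5 = 27,274; volume = 1,700 m³
S = 27,274 / 1,700 = 16.0435 ppt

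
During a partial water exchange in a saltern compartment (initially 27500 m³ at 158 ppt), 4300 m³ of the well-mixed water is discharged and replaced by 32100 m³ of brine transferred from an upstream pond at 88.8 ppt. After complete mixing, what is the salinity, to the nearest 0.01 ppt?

Remaining after removal: 23,200 m³ at 158 ppt (salt = 3,665,600)
After addition: salt = 3,665,600 + 32,100×88.8 = 6,516,080; volume = 55,300 m³
S = 6,516,080 / 55,300 = 117.8315 ppt

117.83 ppt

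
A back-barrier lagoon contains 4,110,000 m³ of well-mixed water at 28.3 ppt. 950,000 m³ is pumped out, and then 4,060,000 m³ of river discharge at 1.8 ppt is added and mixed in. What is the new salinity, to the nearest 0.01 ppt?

Remaining after removal: 3,160,000 m³ at 28.3 ppt (salt = 89,428,000)
After addition: salt = 89,428,000 + 4,060,000×1.8 = 96,736,000; volume = 7,220,000 m³
S = 96,736,000 / 7,220,000 = 13.3983 ppt

13.40 ppt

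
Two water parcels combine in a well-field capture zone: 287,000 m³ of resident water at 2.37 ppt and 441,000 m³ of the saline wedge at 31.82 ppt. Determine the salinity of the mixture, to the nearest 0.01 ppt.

20.21 ppt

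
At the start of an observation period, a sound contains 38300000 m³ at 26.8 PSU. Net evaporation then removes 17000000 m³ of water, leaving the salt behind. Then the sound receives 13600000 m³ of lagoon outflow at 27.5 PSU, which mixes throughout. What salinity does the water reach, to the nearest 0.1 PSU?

After evaporation: salt = 38,300,000×26.8 = 1,026,440,000; volume = 38,300,000 − 17,000,000 = 21,300,000 m³
After mixing: salt = 1,026,440,000 + 13,600,000×27.5 = 1,400,440,000; volume = 21,300,000 + 13,600,000 = 34,900,000 m³
S = 1,400,440,000 / 34,900,000 = 40.1272 PSU

40.1 PSU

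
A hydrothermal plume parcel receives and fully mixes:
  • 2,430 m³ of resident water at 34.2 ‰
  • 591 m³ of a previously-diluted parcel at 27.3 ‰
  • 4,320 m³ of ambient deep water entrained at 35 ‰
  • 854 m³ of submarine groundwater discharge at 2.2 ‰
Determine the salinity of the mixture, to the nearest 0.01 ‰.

By conservation of dissolved salt,
salt = 2,430×34.2 + 591×27.3 + 4,320×35 + 854×2.2 = 83,106 + 16,134.3 + 151,200 + 1,878.8 = 252,319.1
volume = 2,430 + 591 + 4,320 + 854 = 8,195 m³
S = 252,319.1 / 8,195 = 30.7894 ‰

30.79 ‰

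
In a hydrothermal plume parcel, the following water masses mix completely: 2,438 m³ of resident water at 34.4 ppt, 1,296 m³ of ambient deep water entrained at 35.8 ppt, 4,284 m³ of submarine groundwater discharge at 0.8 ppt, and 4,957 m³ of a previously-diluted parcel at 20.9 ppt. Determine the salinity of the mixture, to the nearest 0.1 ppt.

18.3 ppt

Salt balance:
salt = 2,438×34.4 + 1,296×35.8 + 4,284×0.8 + 4,957×20.9 = 83,867.2 + 46,396.8 + 3,427.2 + 103,601.3 = 237,292.5
volume = 2,438 + 1,296 + 4,284 + 4,957 = 12,975 m³
S = 237,292.5 / 12,975 = 18.288 ppt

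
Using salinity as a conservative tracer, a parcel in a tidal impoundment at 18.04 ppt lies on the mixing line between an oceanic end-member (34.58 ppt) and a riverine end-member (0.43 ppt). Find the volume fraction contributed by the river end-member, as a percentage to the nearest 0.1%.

Let f be the freshwater fraction. Salt balance per unit volume:
f×0.43 + (1−f)×34.58 = 18.04
f = (34.58 − 18.04) / (34.58 − 0.43) = 16.54/34.15 = 0.4843

48.4%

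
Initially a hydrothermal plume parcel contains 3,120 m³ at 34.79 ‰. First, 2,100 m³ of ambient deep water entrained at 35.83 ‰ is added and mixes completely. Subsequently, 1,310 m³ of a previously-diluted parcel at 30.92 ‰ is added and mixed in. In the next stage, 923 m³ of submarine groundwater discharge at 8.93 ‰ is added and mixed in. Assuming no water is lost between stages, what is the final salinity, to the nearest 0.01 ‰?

31.20 ‰

Total salt / total volume:
Initial salt = 3,120×34.79 = 108,544.8
After stage 1: salt = 108,544.8 + 2,100×35.83 = 183,787.8; volume = 5,220 m³; S = 35.208 ‰
After stage 2: salt = 183,787.8 + 1,310×30.92 = 224,293; volume = 6,530 m³; S = 34.348 ‰
After stage 3: salt = 224,293 + 923×8.93 = 232,535.39; volume = 7,453 m³
S = 232,535.39 / 7,453 = 31.2002 ‰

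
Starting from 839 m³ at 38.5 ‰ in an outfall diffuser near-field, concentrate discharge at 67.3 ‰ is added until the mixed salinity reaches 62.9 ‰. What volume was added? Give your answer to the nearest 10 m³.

4650 m³

Salt balance: 839×38.5 + V×67.3 = (839+V)×62.9
32,301.5 + 67.3V = 52,773.1 + 62.9V
20,471.6 = 4.4V
V = 4,652.64 m³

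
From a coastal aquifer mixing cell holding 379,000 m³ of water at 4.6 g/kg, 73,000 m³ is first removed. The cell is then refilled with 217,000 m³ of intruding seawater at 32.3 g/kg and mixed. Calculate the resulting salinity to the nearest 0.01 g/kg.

Remaining after removal: 306,000 m³ at 4.6 g/kg (salt = 1,407,600)
After addition: salt = 1,407,600 + 217,000×32.3 = 8,416,700; volume = 523,000 m³
S = 8,416,700 / 523,000 = 16.0931 g/kg

16.09 g/kg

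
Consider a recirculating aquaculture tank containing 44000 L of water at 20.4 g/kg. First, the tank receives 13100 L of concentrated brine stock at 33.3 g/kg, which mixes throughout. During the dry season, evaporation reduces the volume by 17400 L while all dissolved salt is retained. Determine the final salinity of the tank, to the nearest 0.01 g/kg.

33.60 g/kg

After mixing: salt = 44,000×20.4 + 13,100×33.3 = 1,333,830; volume = 57,100 L
After evaporation: salt unchanged = 1,333,830; volume = 57,100 − 17,400 = 39,700 L
S = 1,333,830 / 39,700 = 33.5977 g/kg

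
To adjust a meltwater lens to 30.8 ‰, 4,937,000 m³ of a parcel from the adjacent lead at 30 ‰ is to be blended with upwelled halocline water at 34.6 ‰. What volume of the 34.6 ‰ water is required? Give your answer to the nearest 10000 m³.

1040000 m³

Salt balance: 4,937,000×30 + V×34.6 = (4,937,000+V)×30.8
148,110,000 + 34.6V = 152,059,600 + 30.8V
3,949,600 = 3.8V
V = 1,039,368.42 m³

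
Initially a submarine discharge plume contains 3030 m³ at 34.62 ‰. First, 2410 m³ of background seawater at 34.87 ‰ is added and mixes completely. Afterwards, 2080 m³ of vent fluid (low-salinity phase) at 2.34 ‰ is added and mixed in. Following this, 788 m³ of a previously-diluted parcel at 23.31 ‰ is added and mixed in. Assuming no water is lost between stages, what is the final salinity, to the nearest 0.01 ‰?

Total salt / total volume:
Initial salt = 3,030×34.62 = 104,898.6
After stage 1: salt = 104,898.6 + 2,410×34.87 = 188,935.3; volume = 5,440 m³; S = 34.731 ‰
After stage 2: salt = 188,935.3 + 2,080×2.34 = 193,802.5; volume = 7,520 m³; S = 25.772 ‰
After stage 3: salt = 193,802.5 + 788×23.31 = 212,170.78; volume = 8,308 m³
S = 212,170.78 / 8,308 = 25.5381 ‰

25.54 ‰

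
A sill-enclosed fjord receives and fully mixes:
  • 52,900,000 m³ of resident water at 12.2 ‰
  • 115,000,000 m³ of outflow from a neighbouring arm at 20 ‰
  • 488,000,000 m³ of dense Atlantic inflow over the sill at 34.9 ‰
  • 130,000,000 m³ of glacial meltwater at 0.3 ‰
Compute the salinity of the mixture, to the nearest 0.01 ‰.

By conservation of dissolved salt,
salt = 52,900,000×12.2 + 115,000,000×20 + 488,000,000×34.9 + 130,000,000×0.3 = 645,380,000 + 2,300,000,000 + 17,031,200,000 + 39,000,000 = 20,015,580,000
volume = 52,900,000 + 115,000,000 + 488,000,000 + 130,000,000 = 785,900,000 m³
S = 20,015,580,000 / 785,900,000 = 25.4684 ‰

25.47 ‰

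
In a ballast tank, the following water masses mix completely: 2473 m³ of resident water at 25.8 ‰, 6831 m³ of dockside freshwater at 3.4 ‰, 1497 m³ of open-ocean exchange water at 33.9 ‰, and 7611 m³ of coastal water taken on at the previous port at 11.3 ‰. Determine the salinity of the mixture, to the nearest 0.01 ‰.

Weighted by volume,
salt = 2,473×25.8 + 6,831×3.4 + 1,497×33.9 + 7,611×11.3 = 63,803.4 + 23,225.4 + 50,748.3 + 86,004.3 = 223,781.4
volume = 2,473 + 6,831 + 1,497 + 7,611 = 18,412 m³
S = 223,781.4 / 18,412 = 12.1541 ‰

12.15 ‰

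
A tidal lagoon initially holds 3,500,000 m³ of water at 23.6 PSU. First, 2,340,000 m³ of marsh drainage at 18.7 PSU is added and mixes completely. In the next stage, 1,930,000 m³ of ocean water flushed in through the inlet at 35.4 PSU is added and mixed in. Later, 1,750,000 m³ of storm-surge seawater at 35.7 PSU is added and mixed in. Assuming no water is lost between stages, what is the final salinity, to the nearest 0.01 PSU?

Salt balance:
Initial salt = 3,500,000×23.6 = 82,600,000
After stage 1: salt = 82,600,000 + 2,340,000×18.7 = 126,358,000; volume = 5,840,000 m³; S = 21.637 PSU
After stage 2: salt = 126,358,000 + 1,930,000×35.4 = 194,680,000; volume = 7,770,000 m³; S = 25.055 PSU
After stage 3: salt = 194,680,000 + 1,750,000×35.7 = 257,155,000; volume = 9,520,000 m³
S = 257,155,000 / 9,520,000 = 27.0121 PSU

27.01 PSU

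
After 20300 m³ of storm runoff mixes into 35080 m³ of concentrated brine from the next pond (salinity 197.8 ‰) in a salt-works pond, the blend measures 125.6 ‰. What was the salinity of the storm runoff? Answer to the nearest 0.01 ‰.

Salt balance: 35,080×197.8 + 20,300×S = 55,380×125.6
6,938,824 + 20,300·S = 6,955,728
S = (6,955,728 − 6,938,824) / 20,300 = 0.8327 ‰

0.83 ‰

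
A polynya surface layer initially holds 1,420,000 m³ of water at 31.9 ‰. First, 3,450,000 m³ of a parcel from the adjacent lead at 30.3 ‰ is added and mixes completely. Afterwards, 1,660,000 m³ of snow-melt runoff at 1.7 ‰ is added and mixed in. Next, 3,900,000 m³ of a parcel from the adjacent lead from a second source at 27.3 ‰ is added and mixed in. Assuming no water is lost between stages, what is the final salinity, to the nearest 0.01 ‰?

24.84 ‰

Total salt / total volume:
Initial salt = 1,420,000×31.9 = 45,298,000
After stage 1: salt = 45,298,000 + 3,450,000×30.3 = 149,833,000; volume = 4,870,000 m³; S = 30.767 ‰
After stage 2: salt = 149,833,000 + 1,660,000×1.7 = 152,655,000; volume = 6,530,000 m³; S = 23.377 ‰
After stage 3: salt = 152,655,000 + 3,900,000×27.3 = 259,125,000; volume = 10,430,000 m³
S = 259,125,000 / 10,430,000 = 24.8442 ‰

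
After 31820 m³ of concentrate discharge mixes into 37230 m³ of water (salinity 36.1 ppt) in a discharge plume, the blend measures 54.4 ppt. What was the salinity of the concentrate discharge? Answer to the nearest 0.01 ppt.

Salt balance: 37,230×36.1 + 31,820×S = 69,050×54.4
1,344,003 + 31,820·S = 3,756,320
S = (3,756,320 − 1,344,003) / 31,820 = 75.8113 ppt

75.81 ppt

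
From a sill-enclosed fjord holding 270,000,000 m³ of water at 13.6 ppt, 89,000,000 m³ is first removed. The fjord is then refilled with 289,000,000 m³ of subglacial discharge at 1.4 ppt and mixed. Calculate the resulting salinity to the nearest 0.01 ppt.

6.10 ppt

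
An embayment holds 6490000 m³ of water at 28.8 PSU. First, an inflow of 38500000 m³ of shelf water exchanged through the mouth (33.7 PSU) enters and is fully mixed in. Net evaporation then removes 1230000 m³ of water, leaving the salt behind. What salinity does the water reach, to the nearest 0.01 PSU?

33.92 PSU

After mixing: salt = 6,490,000×28.8 + 38,500,000×33.7 = 1,484,362,000; volume = 44,990,000 m³
After evaporation: salt unchanged = 1,484,362,000; volume = 44,990,000 − 1,230,000 = 43,760,000 m³
S = 1,484,362,000 / 43,760,000 = 33.9205 PSU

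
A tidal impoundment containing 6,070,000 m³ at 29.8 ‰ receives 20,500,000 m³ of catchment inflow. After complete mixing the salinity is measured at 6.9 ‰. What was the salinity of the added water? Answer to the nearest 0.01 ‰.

0.12 ‰

Salt balance: 6,070,000×29.8 + 20,500,000×S = 26,570,000×6.9
180,886,000 + 20,500,000·S = 183,333,000
S = (183,333,000 − 180,886,000) / 20,500,000 = 0.1194 ‰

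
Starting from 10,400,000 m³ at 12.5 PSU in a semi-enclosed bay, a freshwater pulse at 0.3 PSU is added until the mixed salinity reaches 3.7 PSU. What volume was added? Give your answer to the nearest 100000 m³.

26900000 m³

Salt balance: 10,400,000×12.5 + V×0.3 = (10,400,000+V)×3.7
130,000,000 + 0.3V = 38,480,000 + 3.7V
91,520,000 = 3.4V
V = 26,917,647.06 m³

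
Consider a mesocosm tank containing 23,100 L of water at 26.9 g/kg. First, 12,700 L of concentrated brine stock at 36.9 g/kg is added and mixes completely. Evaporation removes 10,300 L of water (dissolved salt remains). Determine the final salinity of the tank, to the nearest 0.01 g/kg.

After mixing: salt = 23,100×26.9 + 12,700×36.9 = 1,090,020; volume = 35,800 L
After evaporation: salt unchanged = 1,090,020; volume = 35,800 − 10,300 = 25,500 L
S = 1,090,020 / 25,500 = 42.7459 g/kg

42.75 g/kg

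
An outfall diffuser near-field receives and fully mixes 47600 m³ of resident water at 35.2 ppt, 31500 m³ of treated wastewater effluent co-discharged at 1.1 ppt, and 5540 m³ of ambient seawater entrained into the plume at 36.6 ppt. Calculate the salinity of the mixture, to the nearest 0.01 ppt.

22.60 ppt

By conservation of dissolved salt,
salt = 47,600×35.2 + 31,500×1.1 + 5,540×36.6 = 1,675,520 + 34,650 + 202,764 = 1,912,934
volume = 47,600 + 31,500 + 5,540 = 84,640 m³
S = 1,912,934 / 84,640 = 22.6008 ppt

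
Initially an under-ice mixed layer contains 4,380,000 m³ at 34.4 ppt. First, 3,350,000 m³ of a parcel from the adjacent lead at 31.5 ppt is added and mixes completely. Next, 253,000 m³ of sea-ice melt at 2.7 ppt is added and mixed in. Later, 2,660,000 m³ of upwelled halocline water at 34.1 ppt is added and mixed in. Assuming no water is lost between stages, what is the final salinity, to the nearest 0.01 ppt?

32.66 ppt

By conservation of dissolved salt,
Initial salt = 4,380,000×34.4 = 150,672,000
After stage 1: salt = 150,672,000 + 3,350,000×31.5 = 256,197,000; volume = 7,730,000 m³; S = 33.143 ppt
After stage 2: salt = 256,197,000 + 253,000×2.7 = 256,880,100; volume = 7,983,000 m³; S = 32.178 ppt
After stage 3: salt = 256,880,100 + 2,660,000×34.1 = 347,586,100; volume = 10,643,000 m³
S = 347,586,100 / 10,643,000 = 32.6587 ppt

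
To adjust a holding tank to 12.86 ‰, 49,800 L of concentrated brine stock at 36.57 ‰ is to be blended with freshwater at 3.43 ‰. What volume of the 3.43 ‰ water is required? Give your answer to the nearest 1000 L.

125000 L

Salt balance: 49,800×36.57 + V×3.43 = (49,800+V)×12.86
1,821,186 + 3.43V = 640,428 + 12.86V
1,180,758 = 9.43V
V = 125,212.94 L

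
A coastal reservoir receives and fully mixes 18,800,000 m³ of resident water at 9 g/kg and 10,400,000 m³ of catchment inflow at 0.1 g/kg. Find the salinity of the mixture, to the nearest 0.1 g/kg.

Mass of salt is conserved:
salt = 18,800,000×9 + 10,400,000×0.1 = 169,200,000 + 1,040,000 = 170,240,000
volume = 18,800,000 + 10,400,000 = 29,200,000 m³
S = 170,240,000 / 29,200,000 = 5.83 g/kg

5.8 g/kg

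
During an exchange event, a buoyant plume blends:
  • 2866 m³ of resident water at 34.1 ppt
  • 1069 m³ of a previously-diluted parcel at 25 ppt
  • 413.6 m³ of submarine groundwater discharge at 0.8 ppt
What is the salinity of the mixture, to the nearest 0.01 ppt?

28.70 ppt

By conservation of dissolved salt,
salt = 2,866×34.1 + 1,069×25 + 413.6×0.8 = 97,730.6 + 26,725 + 330.88 = 124,786.48
volume = 2,866 + 1,069 + 413.6 = 4,348.6 m³
S = 124,786.48 / 4,348.6 = 28.6958 ppt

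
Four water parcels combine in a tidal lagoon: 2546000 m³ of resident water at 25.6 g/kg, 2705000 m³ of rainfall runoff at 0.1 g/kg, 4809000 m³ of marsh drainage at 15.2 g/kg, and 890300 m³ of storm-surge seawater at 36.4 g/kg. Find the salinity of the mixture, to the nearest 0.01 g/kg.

15.61 g/kg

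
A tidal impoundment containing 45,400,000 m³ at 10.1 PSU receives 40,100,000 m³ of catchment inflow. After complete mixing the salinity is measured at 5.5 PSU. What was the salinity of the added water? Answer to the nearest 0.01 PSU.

0.29 PSU

Salt balance: 45,400,000×10.1 + 40,100,000×S = 85,500,000×5.5
458,540,000 + 40,100,000·S = 470,250,000
S = (470,250,000 − 458,540,000) / 40,100,000 = 0.292 PSU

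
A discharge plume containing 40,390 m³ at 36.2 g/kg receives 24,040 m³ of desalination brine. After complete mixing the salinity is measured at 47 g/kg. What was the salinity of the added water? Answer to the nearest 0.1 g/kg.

65.1 g/kg

Salt balance: 40,390×36.2 + 24,040×S = 64,430×47
1,462,118 + 24,040·S = 3,028,210
S = (3,028,210 − 1,462,118) / 24,040 = 65.1453 g/kg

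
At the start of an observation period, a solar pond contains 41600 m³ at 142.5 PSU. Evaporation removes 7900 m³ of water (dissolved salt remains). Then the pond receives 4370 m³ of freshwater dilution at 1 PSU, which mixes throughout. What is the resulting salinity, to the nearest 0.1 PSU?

155.8 PSU

After evaporation: salt = 41,600×142.5 = 5,928,000; volume = 41,600 − 7,900 = 33,700 m³
After mixing: salt = 5,928,000 + 4,370×1 = 5,932,370; volume = 33,700 + 4,370 = 38,070 m³
S = 5,932,370 / 38,070 = 155.8279 PSU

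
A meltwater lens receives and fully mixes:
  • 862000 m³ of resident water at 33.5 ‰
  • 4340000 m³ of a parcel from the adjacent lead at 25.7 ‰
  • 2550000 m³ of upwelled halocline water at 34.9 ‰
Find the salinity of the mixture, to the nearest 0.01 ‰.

Salt balance:
salt = 862,000×33.5 + 4,340,000×25.7 + 2,550,000×34.9 = 28,877,000 + 111,538,000 + 88,995,000 = 229,410,000
volume = 862,000 + 4,340,000 + 2,550,000 = 7,752,000 m³
S = 229,410,000 / 7,752,000 = 29.5937 ‰

29.59 ‰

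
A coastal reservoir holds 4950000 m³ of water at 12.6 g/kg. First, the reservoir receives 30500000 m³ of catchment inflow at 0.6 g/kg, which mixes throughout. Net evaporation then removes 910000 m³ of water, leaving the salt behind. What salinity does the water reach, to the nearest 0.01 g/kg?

2.34 g/kg

After mixing: salt = 4,950,000×12.6 + 30,500,000×0.6 = 80,670,000; volume = 35,450,000 m³
After evaporation: salt unchanged = 80,670,000; volume = 35,450,000 − 910,000 = 34,540,000 m³
S = 80,670,000 / 34,540,000 = 2.3356 g/kg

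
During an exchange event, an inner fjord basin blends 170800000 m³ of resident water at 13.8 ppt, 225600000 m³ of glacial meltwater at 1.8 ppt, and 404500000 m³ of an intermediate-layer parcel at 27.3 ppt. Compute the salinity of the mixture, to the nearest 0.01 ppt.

17.24 ppt

Weighted by volume,
salt = 170,800,000×13.8 + 225,600,000×1.8 + 404,500,000×27.3 = 2,357,040,000 + 406,080,000 + 11,042,850,000 = 13,805,970,000
volume = 170,800,000 + 225,600,000 + 404,500,000 = 800,900,000 m³
S = 13,805,970,000 / 800,900,000 = 17.2381 ppt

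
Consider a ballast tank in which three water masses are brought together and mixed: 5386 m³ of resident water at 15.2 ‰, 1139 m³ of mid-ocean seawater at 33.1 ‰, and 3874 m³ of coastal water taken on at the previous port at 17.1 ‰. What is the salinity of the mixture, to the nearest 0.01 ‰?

17.87 ‰

Conserving salt mass:
salt = 5,386×15.2 + 1,139×33.1 + 3,874×17.1 = 81,867.2 + 37,700.9 + 66,245.4 = 185,813.5
volume = 5,386 + 1,139 + 3,874 = 10,399 m³
S = 185,813.5 / 10,399 = 17.8684 ‰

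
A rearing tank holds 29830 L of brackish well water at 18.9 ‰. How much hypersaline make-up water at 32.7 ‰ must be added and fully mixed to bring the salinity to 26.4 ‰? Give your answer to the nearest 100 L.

Salt balance: 29,830×18.9 + V×32.7 = (29,830+V)×26.4
563,787 + 32.7V = 787,512 + 26.4V
223,725 = 6.3V
V = 35,511.9 L

35500 L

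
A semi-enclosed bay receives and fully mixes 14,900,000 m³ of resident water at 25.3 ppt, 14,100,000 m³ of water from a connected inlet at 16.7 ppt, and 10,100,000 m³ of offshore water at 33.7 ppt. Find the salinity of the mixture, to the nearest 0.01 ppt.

24.37 ppt

Salt balance:
salt = 14,900,000×25.3 + 14,100,000×16.7 + 10,100,000×33.7 = 376,970,000 + 235,470,000 + 340,370,000 = 952,810,000
volume = 14,900,000 + 14,100,000 + 10,100,000 = 39,100,000 m³
S = 952,810,000 / 39,100,000 = 24.3685 ppt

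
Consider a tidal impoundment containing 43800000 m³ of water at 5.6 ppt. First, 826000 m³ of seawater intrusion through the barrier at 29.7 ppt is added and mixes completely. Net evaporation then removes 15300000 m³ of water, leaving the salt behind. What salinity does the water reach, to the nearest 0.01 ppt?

9.20 ppt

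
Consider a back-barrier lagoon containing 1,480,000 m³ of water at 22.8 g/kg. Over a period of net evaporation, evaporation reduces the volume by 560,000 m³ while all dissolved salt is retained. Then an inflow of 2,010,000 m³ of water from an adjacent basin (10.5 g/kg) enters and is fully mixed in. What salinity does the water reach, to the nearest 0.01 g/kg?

18.72 g/kg

After evaporation: salt = 1,480,000×22.8 = 33,744,000; volume = 1,480,000 − 560,000 = 920,000 m³
After mixing: salt = 33,744,000 + 2,010,000×10.5 = 54,849,000; volume = 920,000 + 2,010,000 = 2,930,000 m³
S = 54,849,000 / 2,930,000 = 18.7198 g/kg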